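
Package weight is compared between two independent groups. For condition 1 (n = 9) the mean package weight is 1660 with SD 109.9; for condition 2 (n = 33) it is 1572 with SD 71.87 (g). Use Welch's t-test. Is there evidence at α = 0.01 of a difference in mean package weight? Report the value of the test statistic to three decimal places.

Let group 1 = condition 1, group 2 = condition 2. H0: μ_1 = μ_2; H1: μ_1 ≠ μ_2 (Welch's two-sample t-test, two-sided).
t = (x̄_1 − x̄_2)/√(s_1²/n_1 + s_2²/n_2) = (1660 − 1572)/√(109.9²/9 + 71.87²/33) = 2.273
Welch–Satterthwaite df ≈ 9.94
Two-sided p-value ≈ 0.0465
Since p ≈ 0.0465 > α = 0.01, fail to reject H0; the data do not provide sufficient evidence against H0.

2.273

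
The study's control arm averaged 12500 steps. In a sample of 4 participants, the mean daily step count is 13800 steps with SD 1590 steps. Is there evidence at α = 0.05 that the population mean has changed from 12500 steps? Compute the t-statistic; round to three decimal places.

1.635

H0: μ = 12500; H1: μ ≠ 12500 (one-sample t-test, two-sided).
t = (x̄ − μ₀)/(s/√n) = (13800 − 12500)/(1590/√4) = 1.635
df = n − 1 = 3
Two-sided p-value ≈ 0.2005
Since p ≈ 0.2005 > α = 0.05, fail to reject H0; the evidence is not statistically significant.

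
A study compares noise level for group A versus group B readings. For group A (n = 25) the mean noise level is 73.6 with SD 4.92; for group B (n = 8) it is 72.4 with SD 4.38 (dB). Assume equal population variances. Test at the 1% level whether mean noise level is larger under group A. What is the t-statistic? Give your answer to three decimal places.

0.615

Let group 1 = group A, group 2 = group B. H0: μ_1 = μ_2; H1: μ_1 > μ_2 (two-sample pooled-variance t-test, right-tailed).
s_p² = [(25−1)·4.92² + (8−1)·4.38²]/(25+8−2) = 23.0724
t = (73.6 − 72.4)/√[23.0724·(1/25 + 1/8)] = 0.615
df = n₁ + n₂ − 2 = 31
p-value = P(T ≥ 0.615) ≈ 0.272
Since p ≈ 0.272 > α = 0.01, fail to reject H0; the evidence is not statistically significant.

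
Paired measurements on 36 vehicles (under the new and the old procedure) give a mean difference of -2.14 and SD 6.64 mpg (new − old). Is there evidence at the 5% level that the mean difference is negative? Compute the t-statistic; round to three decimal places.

-1.934

H0: μ_d = 0; H1: μ_d < 0 (paired t-test on the differences, left-tailed).
t = d̄/(s_d/√n) = -2.14/(6.64/√36) = -1.934
df = n − 1 = 35
p-value = P(T ≤ -1.934) ≈ 0.0306
Since p ≈ 0.0306 < α = 0.05, reject H0; the data support H1.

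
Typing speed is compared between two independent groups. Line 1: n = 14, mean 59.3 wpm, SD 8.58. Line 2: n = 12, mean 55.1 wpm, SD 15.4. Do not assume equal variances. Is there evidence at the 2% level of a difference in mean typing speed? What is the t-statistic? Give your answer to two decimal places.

0.84

Let group 1 = line 1, group 2 = line 2. H0: μ_1 = μ_2; H1: μ_1 ≠ μ_2 (Welch's two-sample t-test, two-sided).
t = (x̄_1 − x̄_2)/√(s_1²/n_1 + s_2²/n_2) = (59.3 − 55.1)/√(8.58²/14 + 15.4²/12) = 0.84
Welch–Satterthwaite df ≈ 16.64
Two-sided p-value ≈ 0.4130
Since p ≈ 0.4130 > α = 0.02, fail to reject H0; the evidence is not statistically significant.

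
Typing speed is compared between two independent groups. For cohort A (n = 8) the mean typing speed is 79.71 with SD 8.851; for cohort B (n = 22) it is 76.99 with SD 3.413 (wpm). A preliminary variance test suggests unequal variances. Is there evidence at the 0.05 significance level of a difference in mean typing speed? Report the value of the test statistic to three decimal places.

0.847

Let group 1 = cohort A, group 2 = cohort B. H0: μ_1 = μ_2; H1: μ_1 ≠ μ_2 (Welch's two-sample t-test, two-sided).
t = (x̄_1 − x̄_2)/√(s_1²/n_1 + s_2²/n_2) = (79.71 − 76.99)/√(8.851²/8 + 3.413²/22) = 0.847
Welch–Satterthwaite df ≈ 7.77
Two-sided p-value ≈ 0.423
Since p ≈ 0.423 > α = 0.05, fail to reject H0; the data do not provide sufficient evidence against H0.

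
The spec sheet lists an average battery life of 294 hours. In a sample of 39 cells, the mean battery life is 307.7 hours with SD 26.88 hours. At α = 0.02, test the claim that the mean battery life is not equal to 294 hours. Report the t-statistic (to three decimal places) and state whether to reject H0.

t = 3.183; reject H0

H0: μ = 294; H1: μ ≠ 294 (one-sample t-test, two-sided).
t = (x̄ − μ₀)/(s/√n) = (307.7 − 294)/(26.88/√39) = 3.183
df = n − 1 = 38
Two-sided p-value ≈ 0.003
Since p ≈ 0.003 < α = 0.02, reject H0; the evidence is statistically significant.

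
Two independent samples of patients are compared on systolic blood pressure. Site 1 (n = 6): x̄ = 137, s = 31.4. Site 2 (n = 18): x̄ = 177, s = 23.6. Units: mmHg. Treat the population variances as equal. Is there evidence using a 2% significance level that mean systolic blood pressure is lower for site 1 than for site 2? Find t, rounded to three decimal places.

Let group 1 = site 1, group 2 = site 2. H0: μ_1 = μ_2; H1: μ_1 < μ_2 (two-sample pooled-variance t-test, left-tailed).
s_p² = [(6−1)·31.4² + (18−1)·23.6²]/(6+18−2) = 654.46
t = (137 − 177)/√[654.46·(1/6 + 1/18)] = -3.317
df = n₁ + n₂ − 2 = 22
p-value = P(T ≤ -3.317) ≈ 0.002
Since p ≈ 0.002 < α = 0.02, reject H0; the evidence is statistically significant.

-3.317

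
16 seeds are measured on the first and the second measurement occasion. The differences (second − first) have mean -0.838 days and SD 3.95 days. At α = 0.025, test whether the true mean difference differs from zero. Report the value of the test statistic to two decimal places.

H0: μ_d = 0; H1: μ_d ≠ 0 (paired t-test on the differences, two-sided).
t = d̄/(s_d/√n) = -0.838/(3.95/√16) = -0.85
df = n − 1 = 15
Two-sided p-value ≈ 0.409
Since p ≈ 0.409 > α = 0.025, fail to reject H0; the data do not provide sufficient evidence against H0.

-0.85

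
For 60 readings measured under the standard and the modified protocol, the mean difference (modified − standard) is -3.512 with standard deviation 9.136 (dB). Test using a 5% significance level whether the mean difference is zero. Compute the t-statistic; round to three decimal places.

-2.978

H0: μ_d = 0; H1: μ_d ≠ 0 (paired t-test on the differences, two-sided).
t = d̄/(s_d/√n) = -3.512/(9.136/√60) = -2.978
df = n − 1 = 59
Two-sided p-value ≈ 0.0042
Since p ≈ 0.0042 < α = 0.05, reject H0; the evidence is statistically significant.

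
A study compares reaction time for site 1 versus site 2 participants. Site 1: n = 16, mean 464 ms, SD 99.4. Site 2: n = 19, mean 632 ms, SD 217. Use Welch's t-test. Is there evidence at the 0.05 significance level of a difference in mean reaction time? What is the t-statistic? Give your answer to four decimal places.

-3.0194

Let group 1 = site 1, group 2 = site 2. H0: μ_1 = μ_2; H1: μ_1 ≠ μ_2 (Welch's two-sample t-test, two-sided).
t = (x̄_1 − x̄_2)/√(s_1²/n_1 + s_2²/n_2) = (464 − 632)/√(99.4²/16 + 217²/19) = -3.0194
Welch–Satterthwaite df ≈ 26.14
Two-sided p-value ≈ 0.0056
Since p ≈ 0.0056 < α = 0.05, reject H0; the data support H1.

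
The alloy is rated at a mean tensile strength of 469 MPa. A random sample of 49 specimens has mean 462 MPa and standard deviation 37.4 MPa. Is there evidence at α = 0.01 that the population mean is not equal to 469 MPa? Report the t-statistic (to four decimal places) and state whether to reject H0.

H0: μ = 469; H1: μ ≠ 469 (one-sample t-test, two-sided).
t = (x̄ − μ₀)/(s/√n) = (462 − 469)/(37.4/√49) = -1.3102
df = n − 1 = 48
Two-sided p-value ≈ 0.1964
Since p ≈ 0.1964 > α = 0.01, fail to reject H0; the evidence is not statistically significant.

t = -1.3102; fail to reject H0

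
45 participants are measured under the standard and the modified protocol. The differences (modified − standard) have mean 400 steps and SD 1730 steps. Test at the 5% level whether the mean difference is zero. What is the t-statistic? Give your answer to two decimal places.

1.55

H0: μ_d = 0; H1: μ_d ≠ 0 (paired t-test on the differences, two-sided).
t = d̄/(s_d/√n) = 400/(1730/√45) = 1.55
df = n − 1 = 44
Two-sided p-value ≈ 0.1281
Since p ≈ 0.1281 > α = 0.05, fail to reject H0; the data do not provide sufficient evidence against H0.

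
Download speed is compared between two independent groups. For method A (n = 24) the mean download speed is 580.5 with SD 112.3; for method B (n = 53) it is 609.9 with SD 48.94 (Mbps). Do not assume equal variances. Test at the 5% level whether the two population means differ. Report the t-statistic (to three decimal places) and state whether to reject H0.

t = -1.231; fail to reject H0

Let group 1 = method A, group 2 = method B. H0: μ_1 = μ_2; H1: μ_1 ≠ μ_2 (Welch's two-sample t-test, two-sided).
t = (x̄_1 − x̄_2)/√(s_1²/n_1 + s_2²/n_2) = (580.5 − 609.9)/√(112.3²/24 + 48.94²/53) = -1.231
Welch–Satterthwaite df ≈ 27.04
Two-sided p-value ≈ 0.2290
Since p ≈ 0.2290 > α = 0.05, fail to reject H0; the evidence is not statistically significant.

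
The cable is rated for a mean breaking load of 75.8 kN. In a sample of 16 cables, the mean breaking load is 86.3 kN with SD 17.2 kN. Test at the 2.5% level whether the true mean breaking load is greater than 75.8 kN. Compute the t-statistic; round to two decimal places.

2.44

H0: μ = 75.8; H1: μ > 75.8 (one-sample t-test, right-tailed).
t = (x̄ − μ₀)/(s/√n) = (86.3 − 75.8)/(17.2/√16) = 2.44
df = n − 1 = 15
p-value = P(T ≥ 2.44) ≈ 0.014
Since p ≈ 0.014 < α = 0.025, reject H0; the evidence is statistically significant.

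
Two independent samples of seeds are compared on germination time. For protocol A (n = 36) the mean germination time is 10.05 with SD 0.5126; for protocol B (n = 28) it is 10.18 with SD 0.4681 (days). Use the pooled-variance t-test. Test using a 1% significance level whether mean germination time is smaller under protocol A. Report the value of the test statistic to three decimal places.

-1.045

Let group 1 = protocol A, group 2 = protocol B. H0: μ_1 = μ_2; H1: μ_1 < μ_2 (two-sample pooled-variance t-test, left-tailed).
s_p² = [(36−1)·0.5126² + (28−1)·0.4681²]/(36+28−2) = 0.243754
t = (10.05 − 10.18)/√[0.243754·(1/36 + 1/28)] = -1.045
df = n₁ + n₂ − 2 = 62
p-value = P(T ≤ -1.045) ≈ 0.150
Since p ≈ 0.150 > α = 0.01, fail to reject H0; the evidence is not statistically significant.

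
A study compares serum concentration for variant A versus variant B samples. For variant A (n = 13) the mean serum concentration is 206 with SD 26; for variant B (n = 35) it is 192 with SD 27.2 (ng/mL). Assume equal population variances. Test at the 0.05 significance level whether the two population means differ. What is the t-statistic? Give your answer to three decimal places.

Let group 1 = variant A, group 2 = variant B. H0: μ_1 = μ_2; H1: μ_1 ≠ μ_2 (two-sample pooled-variance t-test, two-sided).
s_p² = [(13−1)·26² + (35−1)·27.2²]/(13+35−2) = 723.186
t = (206 − 192)/√[723.186·(1/13 + 1/35)] = 1.603
df = n₁ + n₂ − 2 = 46
Two-sided p-value ≈ 0.116
Since p ≈ 0.116 > α = 0.05, fail to reject H0; the data do not provide sufficient evidence against H0.

1.603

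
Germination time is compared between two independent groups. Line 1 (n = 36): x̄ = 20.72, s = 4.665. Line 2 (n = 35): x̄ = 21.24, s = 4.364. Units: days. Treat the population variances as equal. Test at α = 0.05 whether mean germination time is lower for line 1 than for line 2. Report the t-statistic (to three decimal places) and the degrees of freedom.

t = -0.485, df = 69

Let group 1 = line 1, group 2 = line 2. H0: μ_1 = μ_2; H1: μ_1 < μ_2 (two-sample pooled-variance t-test, left-tailed).
s_p² = [(36−1)·4.665² + (35−1)·4.364²]/(36+35−2) = 20.4231
t = (20.72 − 21.24)/√[20.4231·(1/36 + 1/35)] = -0.485
df = n₁ + n₂ − 2 = 69
p-value = P(T ≤ -0.485) ≈ 0.3147
Since p ≈ 0.3147 > α = 0.05, fail to reject H0; the data do not provide sufficient evidence against H0.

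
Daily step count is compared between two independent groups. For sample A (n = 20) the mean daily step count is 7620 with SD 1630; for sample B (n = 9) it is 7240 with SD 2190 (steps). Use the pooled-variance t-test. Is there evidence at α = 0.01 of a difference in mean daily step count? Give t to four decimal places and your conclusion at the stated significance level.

Let group 1 = sample A, group 2 = sample B. H0: μ_1 = μ_2; H1: μ_1 ≠ μ_2 (two-sample pooled-variance t-test, two-sided).
s_p² = [(20−1)·1630² + (9−1)·2190²]/(20+9−2) = 3290740
t = (7620 − 7240)/√[3290740·(1/20 + 1/9)] = 0.5219
df = n₁ + n₂ − 2 = 27
Two-sided p-value ≈ 0.6060
Since p ≈ 0.6060 > α = 0.01, fail to reject H0; the data do not provide sufficient evidence against H0.

t = 0.5219; fail to reject H0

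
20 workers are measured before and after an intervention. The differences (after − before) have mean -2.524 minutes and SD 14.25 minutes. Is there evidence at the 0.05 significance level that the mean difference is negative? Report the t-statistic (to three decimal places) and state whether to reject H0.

t = -0.792; fail to reject H0

H0: μ_d = 0; H1: μ_d < 0 (paired t-test on the differences, left-tailed).
t = d̄/(s_d/√n) = -2.524/(14.25/√20) = -0.792
df = n − 1 = 19
p-value = P(T ≤ -0.792) ≈ 0.219
Since p ≈ 0.219 > α = 0.05, fail to reject H0; the evidence is not statistically significant.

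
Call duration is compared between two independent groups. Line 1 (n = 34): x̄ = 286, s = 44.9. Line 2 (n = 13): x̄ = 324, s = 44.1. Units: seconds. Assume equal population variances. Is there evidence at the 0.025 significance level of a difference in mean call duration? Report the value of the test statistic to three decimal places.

-2.608

Let group 1 = line 1, group 2 = line 2. H0: μ_1 = μ_2; H1: μ_1 ≠ μ_2 (two-sample pooled-variance t-test, two-sided).
s_p² = [(34−1)·44.9² + (13−1)·44.1²]/(34+13−2) = 1997.02
t = (286 − 324)/√[1997.02·(1/34 + 1/13)] = -2.608
df = n₁ + n₂ − 2 = 45
Two-sided p-value ≈ 0.0123
Since p ≈ 0.0123 < α = 0.025, reject H0; the data support H1.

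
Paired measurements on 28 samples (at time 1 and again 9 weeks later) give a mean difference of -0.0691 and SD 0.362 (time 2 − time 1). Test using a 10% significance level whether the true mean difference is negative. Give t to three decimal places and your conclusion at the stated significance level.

t = -1.010; fail to reject H0

H0: μ_d = 0; H1: μ_d < 0 (paired t-test on the differences, left-tailed).
t = d̄/(s_d/√n) = -0.0691/(0.362/√28) = -1.010
df = n − 1 = 27
p-value = P(T ≤ -1.010) ≈ 0.161
Since p ≈ 0.161 > α = 0.1, fail to reject H0; the evidence is not statistically significant.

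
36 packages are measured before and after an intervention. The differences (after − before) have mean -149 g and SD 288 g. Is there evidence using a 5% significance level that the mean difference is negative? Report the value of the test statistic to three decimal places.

H0: μ_d = 0; H1: μ_d < 0 (paired t-test on the differences, left-tailed).
t = d̄/(s_d/√n) = -149/(288/√36) = -3.104
df = n − 1 = 35
p-value = P(T ≤ -3.104) ≈ 0.0019
Since p ≈ 0.0019 < α = 0.05, reject H0; the data support H1.

-3.104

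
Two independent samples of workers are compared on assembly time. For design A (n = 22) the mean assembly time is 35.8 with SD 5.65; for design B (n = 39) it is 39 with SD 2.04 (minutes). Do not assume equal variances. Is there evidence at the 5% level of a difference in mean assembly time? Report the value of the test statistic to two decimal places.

-2.56

Let group 1 = design A, group 2 = design B. H0: μ_1 = μ_2; H1: μ_1 ≠ μ_2 (Welch's two-sample t-test, two-sided).
t = (x̄_1 − x̄_2)/√(s_1²/n_1 + s_2²/n_2) = (35.8 − 39)/√(5.65²/22 + 2.04²/39) = -2.56
Welch–Satterthwaite df ≈ 24.13
Two-sided p-value ≈ 0.017
Since p ≈ 0.017 < α = 0.05, reject H0; the evidence is statistically significant.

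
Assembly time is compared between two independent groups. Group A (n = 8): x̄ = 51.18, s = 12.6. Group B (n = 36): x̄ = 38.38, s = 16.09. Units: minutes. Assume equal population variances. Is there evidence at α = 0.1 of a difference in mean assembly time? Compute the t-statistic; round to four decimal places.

2.1042

Let group 1 = group A, group 2 = group B. H0: μ_1 = μ_2; H1: μ_1 ≠ μ_2 (two-sample pooled-variance t-test, two-sided).
s_p² = [(8−1)·12.6² + (36−1)·16.09²]/(8+36−2) = 242.2
t = (51.18 − 38.38)/√[242.2·(1/8 + 1/36)] = 2.1042
df = n₁ + n₂ − 2 = 42
Two-sided p-value ≈ 0.041
Since p ≈ 0.041 < α = 0.1, reject H0; the data support H1.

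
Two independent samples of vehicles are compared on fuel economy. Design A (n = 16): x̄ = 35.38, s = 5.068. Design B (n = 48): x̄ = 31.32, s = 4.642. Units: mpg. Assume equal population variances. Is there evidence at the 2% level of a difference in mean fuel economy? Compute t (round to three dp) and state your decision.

t = 2.962; reject H0

Let group 1 = design A, group 2 = design B. H0: μ_1 = μ_2; H1: μ_1 ≠ μ_2 (two-sample pooled-variance t-test, two-sided).
s_p² = [(16−1)·5.068² + (48−1)·4.642²]/(16+48−2) = 22.5489
t = (35.38 − 31.32)/√[22.5489·(1/16 + 1/48)] = 2.962
df = n₁ + n₂ − 2 = 62
Two-sided p-value ≈ 0.004
Since p ≈ 0.004 < α = 0.02, reject H0; the evidence is statistically significant.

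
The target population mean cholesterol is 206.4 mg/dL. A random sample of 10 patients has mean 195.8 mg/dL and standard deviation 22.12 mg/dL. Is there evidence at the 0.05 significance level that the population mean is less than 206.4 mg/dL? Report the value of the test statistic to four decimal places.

-1.5154

H0: μ = 206.4; H1: μ < 206.4 (one-sample t-test, left-tailed).
t = (x̄ − μ₀)/(s/√n) = (195.8 − 206.4)/(22.12/√10) = -1.5154
df = n − 1 = 9
p-value = P(T ≤ -1.5154) ≈ 0.082
Since p ≈ 0.082 > α = 0.05, fail to reject H0; the data do not provide sufficient evidence against H0.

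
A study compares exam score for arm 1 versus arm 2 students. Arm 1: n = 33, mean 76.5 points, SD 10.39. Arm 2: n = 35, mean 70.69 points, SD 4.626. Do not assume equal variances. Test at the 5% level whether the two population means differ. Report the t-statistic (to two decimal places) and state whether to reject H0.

Let group 1 = arm 1, group 2 = arm 2. H0: μ_1 = μ_2; H1: μ_1 ≠ μ_2 (Welch's two-sample t-test, two-sided).
t = (x̄_1 − x̄_2)/√(s_1²/n_1 + s_2²/n_2) = (76.5 − 70.69)/√(10.39²/33 + 4.626²/35) = 2.95
Welch–Satterthwaite df ≈ 43.64
Two-sided p-value ≈ 0.005
Since p ≈ 0.005 < α = 0.05, reject H0; the evidence is statistically significant.

t = 2.95; reject H0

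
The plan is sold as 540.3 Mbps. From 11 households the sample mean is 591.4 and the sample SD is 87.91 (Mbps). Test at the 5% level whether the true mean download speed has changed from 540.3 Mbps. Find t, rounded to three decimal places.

1.928

H0: μ = 540.3; H1: μ ≠ 540.3 (one-sample t-test, two-sided).
t = (x̄ − μ₀)/(s/√n) = (591.4 − 540.3)/(87.91/√11) = 1.928
df = n − 1 = 10
Two-sided p-value ≈ 0.0827
Since p ≈ 0.0827 > α = 0.05, fail to reject H0; the data do not provide sufficient evidence against H0.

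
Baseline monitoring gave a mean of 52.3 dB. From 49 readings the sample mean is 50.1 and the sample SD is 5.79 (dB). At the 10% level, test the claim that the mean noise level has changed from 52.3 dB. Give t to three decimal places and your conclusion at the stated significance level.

t = -2.660; reject H0

H0: μ = 52.3; H1: μ ≠ 52.3 (one-sample t-test, two-sided).
t = (x̄ − μ₀)/(s/√n) = (50.1 − 52.3)/(5.79/√49) = -2.660
df = n − 1 = 48
Two-sided p-value ≈ 0.0106
Since p ≈ 0.0106 < α = 0.1, reject H0; the data support H1.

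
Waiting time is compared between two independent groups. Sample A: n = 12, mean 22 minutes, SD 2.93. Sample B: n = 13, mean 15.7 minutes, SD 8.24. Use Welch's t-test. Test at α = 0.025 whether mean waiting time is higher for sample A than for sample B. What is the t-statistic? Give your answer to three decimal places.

Let group 1 = sample A, group 2 = sample B. H0: μ_1 = μ_2; H1: μ_1 > μ_2 (Welch's two-sample t-test, right-tailed).
t = (x̄_1 − x̄_2)/√(s_1²/n_1 + s_2²/n_2) = (22 − 15.7)/√(2.93²/12 + 8.24²/13) = 2.585
Welch–Satterthwaite df ≈ 15.20
p-value = P(T ≥ 2.585) ≈ 0.010
Since p ≈ 0.010 < α = 0.025, reject H0; the evidence is statistically significant.

2.585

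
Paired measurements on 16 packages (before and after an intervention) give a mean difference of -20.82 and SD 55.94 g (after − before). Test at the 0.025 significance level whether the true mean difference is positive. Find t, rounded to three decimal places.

H0: μ_d = 0; H1: μ_d > 0 (paired t-test on the differences, right-tailed).
t = d̄/(s_d/√n) = -20.82/(55.94/√16) = -1.489
df = n − 1 = 15
p-value = P(T ≥ -1.489) ≈ 0.921
Since p ≈ 0.921 > α = 0.025, fail to reject H0; the evidence is not statistically significant.

-1.489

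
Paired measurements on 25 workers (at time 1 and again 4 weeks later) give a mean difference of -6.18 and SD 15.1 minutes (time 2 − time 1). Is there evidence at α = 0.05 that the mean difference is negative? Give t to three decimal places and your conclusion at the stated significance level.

H0: μ_d = 0; H1: μ_d < 0 (paired t-test on the differences, left-tailed).
t = d̄/(s_d/√n) = -6.18/(15.1/√25) = -2.046
df = n − 1 = 24
p-value = P(T ≤ -2.046) ≈ 0.026
Since p ≈ 0.026 < α = 0.05, reject H0; the evidence is statistically significant.

t = -2.046; reject H0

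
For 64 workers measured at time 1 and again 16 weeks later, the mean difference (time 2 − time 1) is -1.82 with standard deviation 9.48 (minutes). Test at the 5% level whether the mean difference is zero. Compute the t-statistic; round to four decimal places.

-1.5359

H0: μ_d = 0; H1: μ_d ≠ 0 (paired t-test on the differences, two-sided).
t = d̄/(s_d/√n) = -1.82/(9.48/√64) = -1.5359
df = n − 1 = 63
Two-sided p-value ≈ 0.130
Since p ≈ 0.130 > α = 0.05, fail to reject H0; the data do not provide sufficient evidence against H0.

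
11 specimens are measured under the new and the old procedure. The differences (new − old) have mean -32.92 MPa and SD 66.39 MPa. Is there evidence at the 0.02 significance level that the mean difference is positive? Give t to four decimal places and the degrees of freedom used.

t = -1.6446, df = 10

H0: μ_d = 0; H1: μ_d > 0 (paired t-test on the differences, right-tailed).
t = d̄/(s_d/√n) = -32.92/(66.39/√11) = -1.6446
df = n − 1 = 10
p-value = P(T ≥ -1.6446) ≈ 0.9345
Since p ≈ 0.9345 > α = 0.02, fail to reject H0; the data do not provide sufficient evidence against H0.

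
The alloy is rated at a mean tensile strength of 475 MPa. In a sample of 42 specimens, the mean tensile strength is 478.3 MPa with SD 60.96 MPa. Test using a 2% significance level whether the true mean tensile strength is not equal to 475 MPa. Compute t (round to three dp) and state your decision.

H0: μ = 475; H1: μ ≠ 475 (one-sample t-test, two-sided).
t = (x̄ − μ₀)/(s/√n) = (478.3 − 475)/(60.96/√42) = 0.351
df = n − 1 = 41
Two-sided p-value ≈ 0.728
Since p ≈ 0.728 > α = 0.02, fail to reject H0; the data do not provide sufficient evidence against H0.

t = 0.351; fail to reject H0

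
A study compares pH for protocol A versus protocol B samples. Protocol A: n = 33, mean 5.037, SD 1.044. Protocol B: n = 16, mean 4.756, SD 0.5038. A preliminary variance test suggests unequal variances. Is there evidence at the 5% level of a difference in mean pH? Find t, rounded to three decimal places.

Let group 1 = protocol A, group 2 = protocol B. H0: μ_1 = μ_2; H1: μ_1 ≠ μ_2 (Welch's two-sample t-test, two-sided).
t = (x̄_1 − x̄_2)/√(s_1²/n_1 + s_2²/n_2) = (5.037 − 4.756)/√(1.044²/33 + 0.5038²/16) = 1.271
Welch–Satterthwaite df ≈ 46.99
Two-sided p-value ≈ 0.210
Since p ≈ 0.210 > α = 0.05, fail to reject H0; the data do not provide sufficient evidence against H0.

1.271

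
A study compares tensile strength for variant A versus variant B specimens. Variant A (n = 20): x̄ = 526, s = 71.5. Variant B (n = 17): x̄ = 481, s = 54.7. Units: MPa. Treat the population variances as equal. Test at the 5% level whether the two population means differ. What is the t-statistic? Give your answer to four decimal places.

2.1193

Let group 1 = variant A, group 2 = variant B. H0: μ_1 = μ_2; H1: μ_1 ≠ μ_2 (two-sample pooled-variance t-test, two-sided).
s_p² = [(20−1)·71.5² + (17−1)·54.7²]/(20+17−2) = 4143.03
t = (526 − 481)/√[4143.03·(1/20 + 1/17)] = 2.1193
df = n₁ + n₂ − 2 = 35
Two-sided p-value ≈ 0.041
Since p ≈ 0.041 < α = 0.05, reject H0; the data support H1.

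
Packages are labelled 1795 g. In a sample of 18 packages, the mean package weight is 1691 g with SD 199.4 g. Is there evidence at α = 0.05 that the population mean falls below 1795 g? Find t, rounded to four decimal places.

-2.2128

H0: μ = 1795; H1: μ < 1795 (one-sample t-test, left-tailed).
t = (x̄ − μ₀)/(s/√n) = (1691 − 1795)/(199.4/√18) = -2.2128
df = n − 1 = 17
p-value = P(T ≤ -2.2128) ≈ 0.020
Since p ≈ 0.020 < α = 0.05, reject H0; the data support H1.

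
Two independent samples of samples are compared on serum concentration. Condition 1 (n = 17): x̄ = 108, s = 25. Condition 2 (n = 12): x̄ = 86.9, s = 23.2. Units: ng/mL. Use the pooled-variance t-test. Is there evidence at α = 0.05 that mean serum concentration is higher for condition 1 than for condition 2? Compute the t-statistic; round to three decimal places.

Let group 1 = condition 1, group 2 = condition 2. H0: μ_1 = μ_2; H1: μ_1 > μ_2 (two-sample pooled-variance t-test, right-tailed).
s_p² = [(17−1)·25² + (12−1)·23.2²]/(17+12−2) = 589.653
t = (108 − 86.9)/√[589.653·(1/17 + 1/12)] = 2.305
df = n₁ + n₂ − 2 = 27
p-value = P(T ≥ 2.305) ≈ 0.0146
Since p ≈ 0.0146 < α = 0.05, reject H0; the data support H1.

2.305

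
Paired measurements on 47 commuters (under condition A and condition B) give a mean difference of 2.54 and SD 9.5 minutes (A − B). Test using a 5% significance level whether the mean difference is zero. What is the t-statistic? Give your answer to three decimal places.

1.833

H0: μ_d = 0; H1: μ_d ≠ 0 (paired t-test on the differences, two-sided).
t = d̄/(s_d/√n) = 2.54/(9.5/√47) = 1.833
df = n − 1 = 46
Two-sided p-value ≈ 0.073
Since p ≈ 0.073 > α = 0.05, fail to reject H0; the data do not provide sufficient evidence against H0.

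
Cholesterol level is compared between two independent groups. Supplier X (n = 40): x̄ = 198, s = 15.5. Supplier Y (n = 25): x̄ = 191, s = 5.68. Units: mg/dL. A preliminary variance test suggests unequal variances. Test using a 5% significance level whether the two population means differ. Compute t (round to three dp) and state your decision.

Let group 1 = supplier X, group 2 = supplier Y. H0: μ_1 = μ_2; H1: μ_1 ≠ μ_2 (Welch's two-sample t-test, two-sided).
t = (x̄_1 − x̄_2)/√(s_1²/n_1 + s_2²/n_2) = (198 − 191)/√(15.5²/40 + 5.68²/25) = 2.591
Welch–Satterthwaite df ≈ 53.54
Two-sided p-value ≈ 0.012
Since p ≈ 0.012 < α = 0.05, reject H0; the data support H1.

t = 2.591; reject H0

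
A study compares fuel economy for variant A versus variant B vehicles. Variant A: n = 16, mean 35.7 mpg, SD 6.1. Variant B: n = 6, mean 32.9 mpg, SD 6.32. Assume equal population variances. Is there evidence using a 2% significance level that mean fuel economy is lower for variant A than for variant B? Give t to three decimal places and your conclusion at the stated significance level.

Let group 1 = variant A, group 2 = variant B. H0: μ_1 = μ_2; H1: μ_1 < μ_2 (two-sample pooled-variance t-test, left-tailed).
s_p² = [(16−1)·6.1² + (6−1)·6.32²]/(16+6−2) = 37.8931
t = (35.7 − 32.9)/√[37.8931·(1/16 + 1/6)] = 0.950
df = n₁ + n₂ − 2 = 20
p-value = P(T ≤ 0.950) ≈ 0.8233
Since p ≈ 0.8233 > α = 0.02, fail to reject H0; the evidence is not statistically significant.

t = 0.950; fail to reject H0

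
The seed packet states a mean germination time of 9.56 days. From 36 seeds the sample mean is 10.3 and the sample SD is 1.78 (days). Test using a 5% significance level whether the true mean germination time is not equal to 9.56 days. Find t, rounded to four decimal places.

2.4944

H0: μ = 9.56; H1: μ ≠ 9.56 (one-sample t-test, two-sided).
t = (x̄ − μ₀)/(s/√n) = (10.3 − 9.56)/(1.78/√36) = 2.4944
df = n − 1 = 35
Two-sided p-value ≈ 0.017
Since p ≈ 0.017 < α = 0.05, reject H0; the data support H1.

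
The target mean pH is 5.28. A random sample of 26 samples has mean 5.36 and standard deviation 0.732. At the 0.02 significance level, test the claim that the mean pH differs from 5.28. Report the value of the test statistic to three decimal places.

H0: μ = 5.28; H1: μ ≠ 5.28 (one-sample t-test, two-sided).
t = (x̄ − μ₀)/(s/√n) = (5.36 − 5.28)/(0.732/√26) = 0.557
df = n − 1 = 25
Two-sided p-value ≈ 0.5823
Since p ≈ 0.5823 > α = 0.02, fail to reject H0; the data do not provide sufficient evidence against H0.

0.557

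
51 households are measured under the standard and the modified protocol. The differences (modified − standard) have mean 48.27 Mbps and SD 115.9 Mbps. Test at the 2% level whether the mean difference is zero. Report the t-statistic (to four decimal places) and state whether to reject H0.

t = 2.9743; reject H0

H0: μ_d = 0; H1: μ_d ≠ 0 (paired t-test on the differences, two-sided).
t = d̄/(s_d/√n) = 48.27/(115.9/√51) = 2.9743
df = n − 1 = 50
Two-sided p-value ≈ 0.0045
Since p ≈ 0.0045 < α = 0.02, reject H0; the evidence is statistically significant.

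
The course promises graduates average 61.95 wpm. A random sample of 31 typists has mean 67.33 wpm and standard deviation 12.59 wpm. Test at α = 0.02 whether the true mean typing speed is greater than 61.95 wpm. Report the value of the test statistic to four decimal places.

H0: μ = 61.95; H1: μ > 61.95 (one-sample t-test, right-tailed).
t = (x̄ − μ₀)/(s/√n) = (67.33 − 61.95)/(12.59/√31) = 2.3792
df = n − 1 = 30
p-value = P(T ≥ 2.3792) ≈ 0.012
Since p ≈ 0.012 < α = 0.02, reject H0; the data support H1.

2.3792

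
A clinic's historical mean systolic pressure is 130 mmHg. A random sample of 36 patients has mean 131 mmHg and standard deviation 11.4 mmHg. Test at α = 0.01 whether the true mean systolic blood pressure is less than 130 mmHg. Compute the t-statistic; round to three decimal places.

0.526

H0: μ = 130; H1: μ < 130 (one-sample t-test, left-tailed).
t = (x̄ − μ₀)/(s/√n) = (131 − 130)/(11.4/√36) = 0.526
df = n − 1 = 35
p-value = P(T ≤ 0.526) ≈ 0.6990
Since p ≈ 0.6990 > α = 0.01, fail to reject H0; the evidence is not statistically significant.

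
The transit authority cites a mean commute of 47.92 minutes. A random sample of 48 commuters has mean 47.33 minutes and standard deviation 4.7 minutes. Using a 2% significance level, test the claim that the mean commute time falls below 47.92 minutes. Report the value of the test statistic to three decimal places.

-0.870

H0: μ = 47.92; H1: μ < 47.92 (one-sample t-test, left-tailed).
t = (x̄ − μ₀)/(s/√n) = (47.33 − 47.92)/(4.7/√48) = -0.870
df = n − 1 = 47
p-value = P(T ≤ -0.870) ≈ 0.1944
Since p ≈ 0.1944 > α = 0.02, fail to reject H0; the data do not provide sufficient evidence against H0.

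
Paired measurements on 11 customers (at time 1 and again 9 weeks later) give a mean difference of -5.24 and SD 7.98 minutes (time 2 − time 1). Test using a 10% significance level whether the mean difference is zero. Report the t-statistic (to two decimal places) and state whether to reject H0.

H0: μ_d = 0; H1: μ_d ≠ 0 (paired t-test on the differences, two-sided).
t = d̄/(s_d/√n) = -5.24/(7.98/√11) = -2.18
df = n − 1 = 10
Two-sided p-value ≈ 0.0544
Since p ≈ 0.0544 < α = 0.1, reject H0; the evidence is statistically significant.

t = -2.18; reject H0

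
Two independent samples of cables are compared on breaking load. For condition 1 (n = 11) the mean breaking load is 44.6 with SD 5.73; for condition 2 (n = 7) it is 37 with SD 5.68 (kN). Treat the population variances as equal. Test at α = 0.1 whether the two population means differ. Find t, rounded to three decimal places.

Let group 1 = condition 1, group 2 = condition 2. H0: μ_1 = μ_2; H1: μ_1 ≠ μ_2 (two-sample pooled-variance t-test, two-sided).
s_p² = [(11−1)·5.73² + (7−1)·5.68²]/(11+7−2) = 32.619
t = (44.6 − 37)/√[32.619·(1/11 + 1/7)] = 2.752
df = n₁ + n₂ − 2 = 16
Two-sided p-value ≈ 0.0142
Since p ≈ 0.0142 < α = 0.1, reject H0; the evidence is statistically significant.

2.752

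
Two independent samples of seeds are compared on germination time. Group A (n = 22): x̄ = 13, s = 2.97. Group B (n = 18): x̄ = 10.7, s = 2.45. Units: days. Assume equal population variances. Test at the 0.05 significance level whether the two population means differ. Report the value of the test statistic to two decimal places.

Let group 1 = group A, group 2 = group B. H0: μ_1 = μ_2; H1: μ_1 ≠ μ_2 (two-sample pooled-variance t-test, two-sided).
s_p² = [(22−1)·2.97² + (18−1)·2.45²]/(22+18−2) = 7.56004
t = (13 − 10.7)/√[7.56004·(1/22 + 1/18)] = 2.63
df = n₁ + n₂ − 2 = 38
Two-sided p-value ≈ 0.012
Since p ≈ 0.012 < α = 0.05, reject H0; the data support H1.

2.63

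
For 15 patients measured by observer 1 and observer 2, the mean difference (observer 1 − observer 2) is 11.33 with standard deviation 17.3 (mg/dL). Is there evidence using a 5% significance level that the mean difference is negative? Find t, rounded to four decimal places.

2.5365

H0: μ_d = 0; H1: μ_d < 0 (paired t-test on the differences, left-tailed).
t = d̄/(s_d/√n) = 11.33/(17.3/√15) = 2.5365
df = n − 1 = 14
p-value = P(T ≤ 2.5365) ≈ 0.988
Since p ≈ 0.988 > α = 0.05, fail to reject H0; the evidence is not statistically significant.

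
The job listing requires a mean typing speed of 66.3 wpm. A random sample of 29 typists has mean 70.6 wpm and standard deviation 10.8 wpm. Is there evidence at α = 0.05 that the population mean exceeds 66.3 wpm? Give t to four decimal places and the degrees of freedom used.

t = 2.1441, df = 28

H0: μ = 66.3; H1: μ > 66.3 (one-sample t-test, right-tailed).
t = (x̄ − μ₀)/(s/√n) = (70.6 − 66.3)/(10.8/√29) = 2.1441
df = n − 1 = 28
p-value = P(T ≥ 2.1441) ≈ 0.020
Since p ≈ 0.020 < α = 0.05, reject H0; the evidence is statistically significant.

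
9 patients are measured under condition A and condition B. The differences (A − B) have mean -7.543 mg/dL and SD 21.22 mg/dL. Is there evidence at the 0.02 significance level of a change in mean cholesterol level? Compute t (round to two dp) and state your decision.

t = -1.07; fail to reject H0

H0: μ_d = 0; H1: μ_d ≠ 0 (paired t-test on the differences, two-sided).
t = d̄/(s_d/√n) = -7.543/(21.22/√9) = -1.07
df = n − 1 = 8
Two-sided p-value ≈ 0.317
Since p ≈ 0.317 > α = 0.02, fail to reject H0; the data do not provide sufficient evidence against H0.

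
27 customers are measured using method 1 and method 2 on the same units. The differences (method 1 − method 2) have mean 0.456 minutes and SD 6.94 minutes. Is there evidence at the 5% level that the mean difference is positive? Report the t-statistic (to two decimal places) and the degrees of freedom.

H0: μ_d = 0; H1: μ_d > 0 (paired t-test on the differences, right-tailed).
t = d̄/(s_d/√n) = 0.456/(6.94/√27) = 0.34
df = n − 1 = 26
p-value = P(T ≥ 0.34) ≈ 0.368
Since p ≈ 0.368 > α = 0.05, fail to reject H0; the evidence is not statistically significant.

t = 0.34, df = 26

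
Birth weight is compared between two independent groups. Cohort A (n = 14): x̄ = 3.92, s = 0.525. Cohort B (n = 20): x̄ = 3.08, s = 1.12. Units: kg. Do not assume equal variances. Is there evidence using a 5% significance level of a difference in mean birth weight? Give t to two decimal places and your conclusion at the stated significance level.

Let group 1 = cohort A, group 2 = cohort B. H0: μ_1 = μ_2; H1: μ_1 ≠ μ_2 (Welch's two-sample t-test, two-sided).
t = (x̄_1 − x̄_2)/√(s_1²/n_1 + s_2²/n_2) = (3.92 − 3.08)/√(0.525²/14 + 1.12²/20) = 2.93
Welch–Satterthwaite df ≈ 28.67
Two-sided p-value ≈ 0.0066
Since p ≈ 0.0066 < α = 0.05, reject H0; the evidence is statistically significant.

t = 2.93; reject H0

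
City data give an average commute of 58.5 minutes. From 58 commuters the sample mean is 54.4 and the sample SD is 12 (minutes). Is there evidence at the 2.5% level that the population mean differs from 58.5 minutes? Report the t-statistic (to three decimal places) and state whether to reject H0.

H0: μ = 58.5; H1: μ ≠ 58.5 (one-sample t-test, two-sided).
t = (x̄ − μ₀)/(s/√n) = (54.4 − 58.5)/(12/√58) = -2.602
df = n − 1 = 57
Two-sided p-value ≈ 0.012
Since p ≈ 0.012 < α = 0.025, reject H0; the data support H1.

t = -2.602; reject H0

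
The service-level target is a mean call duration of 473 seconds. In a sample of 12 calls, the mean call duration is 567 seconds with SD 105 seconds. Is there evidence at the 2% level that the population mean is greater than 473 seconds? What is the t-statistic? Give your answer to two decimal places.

H0: μ = 473; H1: μ > 473 (one-sample t-test, right-tailed).
t = (x̄ − μ₀)/(s/√n) = (567 − 473)/(105/√12) = 3.10
df = n − 1 = 11
p-value = P(T ≥ 3.10) ≈ 0.005
Since p ≈ 0.005 < α = 0.02, reject H0; the data support H1.

3.10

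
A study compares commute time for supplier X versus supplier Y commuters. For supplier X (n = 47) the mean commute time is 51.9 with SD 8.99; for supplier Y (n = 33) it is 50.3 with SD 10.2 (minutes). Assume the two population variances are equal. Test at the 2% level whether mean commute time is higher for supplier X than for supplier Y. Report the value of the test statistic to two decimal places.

Let group 1 = supplier X, group 2 = supplier Y. H0: μ_1 = μ_2; H1: μ_1 > μ_2 (two-sample pooled-variance t-test, right-tailed).
s_p² = [(47−1)·8.99² + (33−1)·10.2²]/(47+33−2) = 90.3462
t = (51.9 − 50.3)/√[90.3462·(1/47 + 1/33)] = 0.74
df = n₁ + n₂ − 2 = 78
p-value = P(T ≥ 0.74) ≈ 0.2304
Since p ≈ 0.2304 > α = 0.02, fail to reject H0; the evidence is not statistically significant.

0.74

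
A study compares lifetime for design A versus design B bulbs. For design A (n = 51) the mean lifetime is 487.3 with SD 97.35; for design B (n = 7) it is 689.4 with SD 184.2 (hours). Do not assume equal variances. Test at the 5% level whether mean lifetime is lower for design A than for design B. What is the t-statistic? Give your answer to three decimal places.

Let group 1 = design A, group 2 = design B. H0: μ_1 = μ_2; H1: μ_1 < μ_2 (Welch's two-sample t-test, left-tailed).
t = (x̄_1 − x̄_2)/√(s_1²/n_1 + s_2²/n_2) = (487.3 − 689.4)/√(97.35²/51 + 184.2²/7) = -2.849
Welch–Satterthwaite df ≈ 6.47
p-value = P(T ≤ -2.849) ≈ 0.0135
Since p ≈ 0.0135 < α = 0.05, reject H0; the data support H1.

-2.849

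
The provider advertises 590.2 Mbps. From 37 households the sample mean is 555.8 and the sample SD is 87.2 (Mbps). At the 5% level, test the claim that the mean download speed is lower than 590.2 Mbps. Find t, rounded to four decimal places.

-2.3996

H0: μ = 590.2; H1: μ < 590.2 (one-sample t-test, left-tailed).
t = (x̄ − μ₀)/(s/√n) = (555.8 − 590.2)/(87.2/√37) = -2.3996
df = n − 1 = 36
p-value = P(T ≤ -2.3996) ≈ 0.011
Since p ≈ 0.011 < α = 0.05, reject H0; the evidence is statistically significant.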